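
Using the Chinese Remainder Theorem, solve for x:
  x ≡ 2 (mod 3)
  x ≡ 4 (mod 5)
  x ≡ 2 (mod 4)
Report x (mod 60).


Moduli 3, 5, 4 are pairwise coprime; by CRT there is a unique solution modulo M = 3 · 5 · 4 = 60.
Solve pairwise, accumulating the modulus:
  Start with x ≡ 2 (mod 3).
  Combine with x ≡ 4 (mod 5): since gcd(3, 5) = 1, we get a unique residue mod 15.
    Write x = 2 + 3·t and substitute into x ≡ 4 (mod 5): 3·t ≡ 4 − 2 = 2 (mod 5).
    The inverse of 3 mod 5 is 2 (since 3·2 = 6 = 1·5 + 1), so t ≡ 2·2 = 4 ≡ 4 (mod 5).
    Then x = 2 + 3·4 = 14, valid modulo lcm(3, 5) = 15: x ≡ 14 (mod 15).
  Combine with x ≡ 2 (mod 4): since gcd(15, 4) = 1, we get a unique residue mod 60.
    Write x = 14 + 15·t and substitute into x ≡ 2 (mod 4): 15·t ≡ 2 − 14 = -12 (mod 4).
    Reduce coefficients mod 4: 3·t ≡ 0 (mod 4).
    The inverse of 3 mod 4 is 3 (since 3·3 = 9 = 2·4 + 1), so t ≡ 3·0 = 0 ≡ 0 (mod 4).
    Then x = 14 + 15·0 = 14, valid modulo lcm(15, 4) = 60: x ≡ 14 (mod 60).
Verify: 14 mod 3 = 2 ✓, 14 mod 5 = 4 ✓, 14 mod 4 = 2 ✓.

x ≡ 14 (mod 60).


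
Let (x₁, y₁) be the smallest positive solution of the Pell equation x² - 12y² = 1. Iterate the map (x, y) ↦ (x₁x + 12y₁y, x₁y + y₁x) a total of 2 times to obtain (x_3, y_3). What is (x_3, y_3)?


Step 1: Find the fundamental solution (x₁, y₁) of x² - 12y² = 1.
  Expand √12 as a continued fraction. a₀ = ⌊√12⌋ = 3; iterate m_{k+1} = d_k·a_k − m_k, d_{k+1} = (12 − m_{k+1}²)/d_k, a_{k+1} = ⌊(a₀ + m_{k+1})/d_{k+1}⌋ (starting m₀ = 0, d₀ = 1), with convergents p_k = a_k·p_{k-1} + p_{k-2}, q_k = a_k·q_{k-1} + q_{k-2} (p₋₁ = 1, q₋₁ = 0):
  k = 0: a₀ = 3; p₀/q₀ = 3/1; p₀² − 12·q₀² = 9 − 12 = -3.
  k = 1: m = 3, d = 3, a = ⌊(3 + 3)/3⌋ = 2; p/q = (2·3 + 1)/(2·1 + 0) = 7/2; p² − 12·q² = 49 − 48 = 1.
  The first convergent with p² − 12·q² = 1 gives the fundamental solution (x₁, y₁) = (7, 2).
Step 2: Apply the recurrence (x_{n+1}, y_{n+1}) = (x₁x_n + 12y₁y_n, x₁y_n + y₁x_n) repeatedly.
  From (x_1, y_1) = (7, 2): x_2 = 7·7 + 12·2·2 = 97; y_2 = 7·2 + 2·7 = 28.
  From (x_2, y_2) = (97, 28): x_3 = 7·97 + 12·2·28 = 1351; y_3 = 7·28 + 2·97 = 390.
Step 3: Verify x_3² - 12·y_3² = 1825201 - 1825200 = 1 (should be 1). ✓

(x_1, y_1) = (7, 2); (x_3, y_3) = (1351, 390).


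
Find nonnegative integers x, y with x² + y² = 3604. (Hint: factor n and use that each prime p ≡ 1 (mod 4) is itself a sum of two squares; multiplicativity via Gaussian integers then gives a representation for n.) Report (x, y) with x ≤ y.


Step 1: Factor n = 3604 = 2^2 · 17 · 53.
Step 2: Check the mod-4 condition on each prime factor: 2 = 2 (special); 17 ≡ 1 (mod 4), exponent 1; 53 ≡ 1 (mod 4), exponent 1.
All primes ≡ 3 (mod 4) appear to even exponent (or don't appear), so by the two-squares theorem n IS expressible as a sum of two squares.
Step 3: Build a representation. Group n = k² · m with k = 2 and m = 17 · 53 = 901 (a product of primes ≡ 1 (mod 4)); a representation of m scales to one of n via (k·x)² + (k·y)² = k²(x² + y²). Each prime p ≡ 1 (mod 4) is itself a sum of two squares; find a² by testing p − a² for a perfect square:
  17: 17 − 1² = 16 = 4² ⇒ 17 = 1² + 4².
  53: 53 − 1² = 52, 53 − 2² = 49 = 7² ⇒ 53 = 2² + 7².
  Combine using the Brahmagupta–Fibonacci identity (a² + b²)(c² + d²) = (ac − bd)² + (ad + bc)² = (ac + bd)² + (ad − bc)²:
  17 · 53 = 901: from (1² + 4²)(2² + 7²), take (1·2 − 4·7, 1·7 + 4·2) = (2 − 28, 7 + 8) = (-26, 15); dropping signs (only squares matter) gives (26, 15); check 26² + 15² = 676 + 225 = 901 ✓.
  Scale by k = 2: (2·26, 2·15) = (52, 30).
Step 4: Order so x ≤ y and verify: 30² + 52² = 900 + 2704 = 3604 = n. ✓

n = 3604 = 30² + 52² (one valid representation with x ≤ y).


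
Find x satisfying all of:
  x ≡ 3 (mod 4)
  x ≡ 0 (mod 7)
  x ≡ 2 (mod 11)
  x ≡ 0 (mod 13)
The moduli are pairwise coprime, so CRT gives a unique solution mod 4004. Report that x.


Product of moduli M = 4 · 7 · 11 · 13 = 4004.
Merge one congruence at a time:
  Start: x ≡ 3 (mod 4).
  Combine with x ≡ 0 (mod 7); new modulus lcm = 28.
    Write x = 3 + 4·t and substitute into x ≡ 0 (mod 7): 4·t ≡ 0 − 3 = -3 (mod 7).
    Reduce coefficients mod 7: 4·t ≡ 4 (mod 7).
    The inverse of 4 mod 7 is 2 (since 4·2 = 8 = 1·7 + 1), so t ≡ 2·4 = 8 ≡ 1 (mod 7).
    Then x = 3 + 4·1 = 7, valid modulo lcm(4, 7) = 28: x ≡ 7 (mod 28).
  Combine with x ≡ 2 (mod 11); new modulus lcm = 308.
    Write x = 7 + 28·t and substitute into x ≡ 2 (mod 11): 28·t ≡ 2 − 7 = -5 (mod 11).
    Reduce coefficients mod 11: 6·t ≡ 6 (mod 11).
    The inverse of 6 mod 11 is 2 (since 6·2 = 12 = 1·11 + 1), so t ≡ 2·6 = 12 ≡ 1 (mod 11).
    Then x = 7 + 28·1 = 35, valid modulo lcm(28, 11) = 308: x ≡ 35 (mod 308).
  Combine with x ≡ 0 (mod 13); new modulus lcm = 4004.
    Write x = 35 + 308·t and substitute into x ≡ 0 (mod 13): 308·t ≡ 0 − 35 = -35 (mod 13).
    Reduce coefficients mod 13: 9·t ≡ 4 (mod 13).
    The inverse of 9 mod 13 is 3 (since 9·3 = 27 = 2·13 + 1), so t ≡ 3·4 = 12 ≡ 12 (mod 13).
    Then x = 35 + 308·12 = 3731, valid modulo lcm(308, 13) = 4004: x ≡ 3731 (mod 4004).
Verify against each original: 3731 mod 4 = 3, 3731 mod 7 = 0, 3731 mod 11 = 2, 3731 mod 13 = 0.

x ≡ 3731 (mod 4004).


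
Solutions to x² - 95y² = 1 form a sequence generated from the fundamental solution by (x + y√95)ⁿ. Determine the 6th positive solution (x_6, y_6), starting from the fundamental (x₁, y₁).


Step 1: Find the fundamental solution (x₁, y₁) of x² - 95y² = 1.
  Expand √95 as a continued fraction. a₀ = ⌊√95⌋ = 9; iterate m_{k+1} = d_k·a_k − m_k, d_{k+1} = (95 − m_{k+1}²)/d_k, a_{k+1} = ⌊(a₀ + m_{k+1})/d_{k+1}⌋ (starting m₀ = 0, d₀ = 1), with convergents p_k = a_k·p_{k-1} + p_{k-2}, q_k = a_k·q_{k-1} + q_{k-2} (p₋₁ = 1, q₋₁ = 0):
  k = 0: a₀ = 9; p₀/q₀ = 9/1; p₀² − 95·q₀² = 81 − 95 = -14.
  k = 1: m = 9, d = 14, a = ⌊(9 + 9)/14⌋ = 1; p/q = (1·9 + 1)/(1·1 + 0) = 10/1; p² − 95·q² = 100 − 95 = 5.
  k = 2: m = 5, d = 5, a = ⌊(9 + 5)/5⌋ = 2; p/q = (2·10 + 9)/(2·1 + 1) = 29/3; p² − 95·q² = 841 − 855 = -14.
  k = 3: m = 5, d = 14, a = ⌊(9 + 5)/14⌋ = 1; p/q = (1·29 + 10)/(1·3 + 1) = 39/4; p² − 95·q² = 1521 − 1520 = 1.
  The first convergent with p² − 95·q² = 1 gives the fundamental solution (x₁, y₁) = (39, 4).
Step 2: Apply the recurrence (x_{n+1}, y_{n+1}) = (x₁x_n + 95y₁y_n, x₁y_n + y₁x_n) repeatedly.
  From (x_1, y_1) = (39, 4): x_2 = 39·39 + 95·4·4 = 3041; y_2 = 39·4 + 4·39 = 312.
  From (x_2, y_2) = (3041, 312): x_3 = 39·3041 + 95·4·312 = 237159; y_3 = 39·312 + 4·3041 = 24332.
  From (x_3, y_3) = (237159, 24332): x_4 = 39·237159 + 95·4·24332 = 18495361; y_4 = 39·24332 + 4·237159 = 1897584.
  From (x_4, y_4) = (18495361, 1897584): x_5 = 39·18495361 + 95·4·1897584 = 1442400999; y_5 = 39·1897584 + 4·18495361 = 147987220.
  From (x_5, y_5) = (1442400999, 147987220): x_6 = 39·1442400999 + 95·4·147987220 = 112488782561; y_6 = 39·147987220 + 4·1442400999 = 11541105576.
Step 3: Verify x_6² - 95·y_6² = 12653726202055937718721 - 12653726202055937718720 = 1 (should be 1). ✓

(x_1, y_1) = (39, 4); (x_6, y_6) = (112488782561, 11541105576).


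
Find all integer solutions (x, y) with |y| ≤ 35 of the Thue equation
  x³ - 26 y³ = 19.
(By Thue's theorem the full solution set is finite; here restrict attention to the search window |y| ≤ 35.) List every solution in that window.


The equation is x³ - 26y³ = 19. For fixed y, x³ = 26·y³ + 19, so a solution requires the RHS to be a perfect cube.
Strategy: iterate y from -35 to 35, compute RHS = 26·y³ + 19, and check whether it is a (positive or negative) perfect cube.
Check small values of y:
  y = 0: RHS = 19 is not a perfect cube.
  y = 1: RHS = 45 is not a perfect cube.
  y = -1: RHS = -7 is not a perfect cube.
  y = 2: RHS = 227 is not a perfect cube.
  y = -2: RHS = -189 is not a perfect cube.
  y = 3: RHS = 721 is not a perfect cube.
  y = -3: RHS = -683 is not a perfect cube.
Continuing the search up to |y| = 35 finds no solutions either.
No (x, y) in the scanned range satisfies the equation.

No integer solutions with |y| ≤ 35.


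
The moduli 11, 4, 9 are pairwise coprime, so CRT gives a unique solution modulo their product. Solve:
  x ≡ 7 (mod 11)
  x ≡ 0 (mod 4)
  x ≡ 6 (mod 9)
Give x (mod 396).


Moduli 11, 4, 9 are pairwise coprime; by CRT there is a unique solution modulo M = 11 · 4 · 9 = 396.
Solve pairwise, accumulating the modulus:
  Start with x ≡ 7 (mod 11).
  Combine with x ≡ 0 (mod 4): since gcd(11, 4) = 1, we get a unique residue mod 44.
    Write x = 7 + 11·t and substitute into x ≡ 0 (mod 4): 11·t ≡ 0 − 7 = -7 (mod 4).
    Reduce coefficients mod 4: 3·t ≡ 1 (mod 4).
    The inverse of 3 mod 4 is 3 (since 3·3 = 9 = 2·4 + 1), so t ≡ 3·1 = 3 ≡ 3 (mod 4).
    Then x = 7 + 11·3 = 40, valid modulo lcm(11, 4) = 44: x ≡ 40 (mod 44).
  Combine with x ≡ 6 (mod 9): since gcd(44, 9) = 1, we get a unique residue mod 396.
    Write x = 40 + 44·t and substitute into x ≡ 6 (mod 9): 44·t ≡ 6 − 40 = -34 (mod 9).
    Reduce coefficients mod 9: 8·t ≡ 2 (mod 9).
    The inverse of 8 mod 9 is 8 (since 8·8 = 64 = 7·9 + 1), so t ≡ 8·2 = 16 ≡ 7 (mod 9).
    Then x = 40 + 44·7 = 348, valid modulo lcm(44, 9) = 396: x ≡ 348 (mod 396).
Verify: 348 mod 11 = 7 ✓, 348 mod 4 = 0 ✓, 348 mod 9 = 6 ✓.

x ≡ 348 (mod 396).


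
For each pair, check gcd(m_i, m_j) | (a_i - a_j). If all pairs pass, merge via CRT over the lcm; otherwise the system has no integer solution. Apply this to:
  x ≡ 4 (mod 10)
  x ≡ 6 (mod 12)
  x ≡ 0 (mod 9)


Moduli 10, 12, 9 are not pairwise coprime, so CRT works modulo lcm(m_i) when all pairwise compatibility conditions hold.
Pairwise compatibility: gcd(m_i, m_j) must divide a_i - a_j for every pair.
Merge one congruence at a time:
  Start: x ≡ 4 (mod 10).
  Combine with x ≡ 6 (mod 12): gcd(10, 12) = 2; 6 - 4 = 2, which IS divisible by 2, so compatible.
    Write x = 4 + 10·t and substitute into x ≡ 6 (mod 12): 10·t ≡ 6 − 4 = 2 (mod 12).
    Divide the congruence (and modulus) by g = 2: 5·t ≡ 1 (mod 6).
    The inverse of 5 mod 6 is 5 (since 5·5 = 25 = 4·6 + 1), so t ≡ 5·1 = 5 ≡ 5 (mod 6).
    Then x = 4 + 10·5 = 54, valid modulo lcm(10, 12) = 60: x ≡ 54 (mod 60).
  Combine with x ≡ 0 (mod 9): gcd(60, 9) = 3; 0 - 54 = -54, which IS divisible by 3, so compatible.
    Write x = 54 + 60·t and substitute into x ≡ 0 (mod 9): 60·t ≡ 0 − 54 = -54 (mod 9).
    Divide the congruence (and modulus) by g = 3: 20·t ≡ -18 (mod 3).
    Reduce coefficients mod 3: 2·t ≡ 0 (mod 3).
    The inverse of 2 mod 3 is 2 (since 2·2 = 4 = 1·3 + 1), so t ≡ 2·0 = 0 ≡ 0 (mod 3).
    Then x = 54 + 60·0 = 54, valid modulo lcm(60, 9) = 180: x ≡ 54 (mod 180).
Verify: 54 mod 10 = 4, 54 mod 12 = 6, 54 mod 9 = 0.

x ≡ 54 (mod 180).


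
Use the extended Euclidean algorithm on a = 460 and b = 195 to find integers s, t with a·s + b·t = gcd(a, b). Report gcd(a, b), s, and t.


Euclidean algorithm on (460, 195) — divide until remainder is 0:
  460 = 2 · 195 + 70
  195 = 2 · 70 + 55
  70 = 1 · 55 + 15
  55 = 3 · 15 + 10
  15 = 1 · 10 + 5
  10 = 2 · 5 + 0
gcd(460, 195) = 5.
Track Bezout coefficients alongside the remainders: start with r₀ = 460 = a·1 + b·0 (s = 1, t = 0) and r₁ = 195 = a·0 + b·1 (s = 0, t = 1); each new remainder r_{k+1} = r_{k-1} − q_k·r_k inherits s_{k+1} = s_{k-1} − q_k·s_k, t_{k+1} = t_{k-1} − q_k·t_k, so r_k = a·s_k + b·t_k at every step:
  q = 2: r = 70, s = 1 − 2·0 = 1, t = 0 − 2·1 = -2  (check: 460·1 + 195·(-2) = 70)
  q = 2: r = 55, s = 0 − 2·1 = -2, t = 1 − 2·(-2) = 5  (check: 460·(-2) + 195·5 = 55)
  q = 1: r = 15, s = 1 − 1·(-2) = 3, t = -2 − 1·5 = -7  (check: 460·3 + 195·(-7) = 15)
  q = 3: r = 10, s = -2 − 3·3 = -11, t = 5 − 3·(-7) = 26  (check: 460·(-11) + 195·26 = 10)
  q = 1: r = 5, s = 3 − 1·(-11) = 14, t = -7 − 1·26 = -33  (check: 460·14 + 195·(-33) = 5)
The row with r = 5 (the gcd) gives the Bezout coefficients s = 14, t = -33.
Result: 460 · (14) + 195 · (-33) = 5.

gcd(460, 195) = 5; s = 14, t = -33 (check: 460·14 + 195·(-33) = 5).


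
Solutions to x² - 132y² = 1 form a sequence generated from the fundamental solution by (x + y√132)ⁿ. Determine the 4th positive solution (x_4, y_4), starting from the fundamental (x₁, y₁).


Step 1: Find the fundamental solution (x₁, y₁) of x² - 132y² = 1.
  Expand √132 as a continued fraction. a₀ = ⌊√132⌋ = 11; iterate m_{k+1} = d_k·a_k − m_k, d_{k+1} = (132 − m_{k+1}²)/d_k, a_{k+1} = ⌊(a₀ + m_{k+1})/d_{k+1}⌋ (starting m₀ = 0, d₀ = 1), with convergents p_k = a_k·p_{k-1} + p_{k-2}, q_k = a_k·q_{k-1} + q_{k-2} (p₋₁ = 1, q₋₁ = 0):
  k = 0: a₀ = 11; p₀/q₀ = 11/1; p₀² − 132·q₀² = 121 − 132 = -11.
  k = 1: m = 11, d = 11, a = ⌊(11 + 11)/11⌋ = 2; p/q = (2·11 + 1)/(2·1 + 0) = 23/2; p² − 132·q² = 529 − 528 = 1.
  The first convergent with p² − 132·q² = 1 gives the fundamental solution (x₁, y₁) = (23, 2).
Step 2: Apply the recurrence (x_{n+1}, y_{n+1}) = (x₁x_n + 132y₁y_n, x₁y_n + y₁x_n) repeatedly.
  From (x_1, y_1) = (23, 2): x_2 = 23·23 + 132·2·2 = 1057; y_2 = 23·2 + 2·23 = 92.
  From (x_2, y_2) = (1057, 92): x_3 = 23·1057 + 132·2·92 = 48599; y_3 = 23·92 + 2·1057 = 4230.
  From (x_3, y_3) = (48599, 4230): x_4 = 23·48599 + 132·2·4230 = 2234497; y_4 = 23·4230 + 2·48599 = 194488.
Step 3: Verify x_4² - 132·y_4² = 4992976843009 - 4992976843008 = 1 (should be 1). ✓

(x_1, y_1) = (23, 2); (x_4, y_4) = (2234497, 194488).


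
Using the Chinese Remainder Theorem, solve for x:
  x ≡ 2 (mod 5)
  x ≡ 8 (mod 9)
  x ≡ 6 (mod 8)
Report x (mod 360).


Moduli 5, 9, 8 are pairwise coprime; by CRT there is a unique solution modulo M = 5 · 9 · 8 = 360.
Solve pairwise, accumulating the modulus:
  Start with x ≡ 2 (mod 5).
  Combine with x ≡ 8 (mod 9): since gcd(5, 9) = 1, we get a unique residue mod 45.
    Write x = 2 + 5·t and substitute into x ≡ 8 (mod 9): 5·t ≡ 8 − 2 = 6 (mod 9).
    The inverse of 5 mod 9 is 2 (since 5·2 = 10 = 1·9 + 1), so t ≡ 2·6 = 12 ≡ 3 (mod 9).
    Then x = 2 + 5·3 = 17, valid modulo lcm(5, 9) = 45: x ≡ 17 (mod 45).
  Combine with x ≡ 6 (mod 8): since gcd(45, 8) = 1, we get a unique residue mod 360.
    Write x = 17 + 45·t and substitute into x ≡ 6 (mod 8): 45·t ≡ 6 − 17 = -11 (mod 8).
    Reduce coefficients mod 8: 5·t ≡ 5 (mod 8).
    The inverse of 5 mod 8 is 5 (since 5·5 = 25 = 3·8 + 1), so t ≡ 5·5 = 25 ≡ 1 (mod 8).
    Then x = 17 + 45·1 = 62, valid modulo lcm(45, 8) = 360: x ≡ 62 (mod 360).
Verify: 62 mod 5 = 2 ✓, 62 mod 9 = 8 ✓, 62 mod 8 = 6 ✓.

x ≡ 62 (mod 360).


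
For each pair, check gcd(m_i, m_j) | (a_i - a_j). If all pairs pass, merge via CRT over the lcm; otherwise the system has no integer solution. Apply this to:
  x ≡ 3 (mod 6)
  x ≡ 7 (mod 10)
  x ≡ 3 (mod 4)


Moduli 6, 10, 4 are not pairwise coprime, so CRT works modulo lcm(m_i) when all pairwise compatibility conditions hold.
Pairwise compatibility: gcd(m_i, m_j) must divide a_i - a_j for every pair.
Merge one congruence at a time:
  Start: x ≡ 3 (mod 6).
  Combine with x ≡ 7 (mod 10): gcd(6, 10) = 2; 7 - 3 = 4, which IS divisible by 2, so compatible.
    Write x = 3 + 6·t and substitute into x ≡ 7 (mod 10): 6·t ≡ 7 − 3 = 4 (mod 10).
    Divide the congruence (and modulus) by g = 2: 3·t ≡ 2 (mod 5).
    The inverse of 3 mod 5 is 2 (since 3·2 = 6 = 1·5 + 1), so t ≡ 2·2 = 4 ≡ 4 (mod 5).
    Then x = 3 + 6·4 = 27, valid modulo lcm(6, 10) = 30: x ≡ 27 (mod 30).
  Combine with x ≡ 3 (mod 4): gcd(30, 4) = 2; 3 - 27 = -24, which IS divisible by 2, so compatible.
    Write x = 27 + 30·t and substitute into x ≡ 3 (mod 4): 30·t ≡ 3 − 27 = -24 (mod 4).
    Divide the congruence (and modulus) by g = 2: 15·t ≡ -12 (mod 2).
    Reduce coefficients mod 2: 1·t ≡ 0 (mod 2).
    So t ≡ 0 (mod 2).
    Then x = 27 + 30·0 = 27, valid modulo lcm(30, 4) = 60: x ≡ 27 (mod 60).
Verify: 27 mod 6 = 3, 27 mod 10 = 7, 27 mod 4 = 3.

x ≡ 27 (mod 60).


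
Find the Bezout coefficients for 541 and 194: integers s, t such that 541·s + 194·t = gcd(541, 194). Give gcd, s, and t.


Euclidean algorithm on (541, 194) — divide until remainder is 0:
  541 = 2 · 194 + 153
  194 = 1 · 153 + 41
  153 = 3 · 41 + 30
  41 = 1 · 30 + 11
  30 = 2 · 11 + 8
  11 = 1 · 8 + 3
  8 = 2 · 3 + 2
  3 = 1 · 2 + 1
  2 = 2 · 1 + 0
gcd(541, 194) = 1.
Track Bezout coefficients alongside the remainders: start with r₀ = 541 = a·1 + b·0 (s = 1, t = 0) and r₁ = 194 = a·0 + b·1 (s = 0, t = 1); each new remainder r_{k+1} = r_{k-1} − q_k·r_k inherits s_{k+1} = s_{k-1} − q_k·s_k, t_{k+1} = t_{k-1} − q_k·t_k, so r_k = a·s_k + b·t_k at every step:
  q = 2: r = 153, s = 1 − 2·0 = 1, t = 0 − 2·1 = -2  (check: 541·1 + 194·(-2) = 153)
  q = 1: r = 41, s = 0 − 1·1 = -1, t = 1 − 1·(-2) = 3  (check: 541·(-1) + 194·3 = 41)
  q = 3: r = 30, s = 1 − 3·(-1) = 4, t = -2 − 3·3 = -11  (check: 541·4 + 194·(-11) = 30)
  q = 1: r = 11, s = -1 − 1·4 = -5, t = 3 − 1·(-11) = 14  (check: 541·(-5) + 194·14 = 11)
  q = 2: r = 8, s = 4 − 2·(-5) = 14, t = -11 − 2·14 = -39  (check: 541·14 + 194·(-39) = 8)
  q = 1: r = 3, s = -5 − 1·14 = -19, t = 14 − 1·(-39) = 53  (check: 541·(-19) + 194·53 = 3)
  q = 2: r = 2, s = 14 − 2·(-19) = 52, t = -39 − 2·53 = -145  (check: 541·52 + 194·(-145) = 2)
  q = 1: r = 1, s = -19 − 1·52 = -71, t = 53 − 1·(-145) = 198  (check: 541·(-71) + 194·198 = 1)
The row with r = 1 (the gcd) gives the Bezout coefficients s = -71, t = 198.
Result: 541 · (-71) + 194 · (198) = 1.

gcd(541, 194) = 1; s = -71, t = 198 (check: 541·(-71) + 194·198 = 1).


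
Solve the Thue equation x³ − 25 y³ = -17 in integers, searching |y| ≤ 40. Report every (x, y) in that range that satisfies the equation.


The equation is x³ - 25y³ = -17. For fixed y, x³ = 25·y³ − 17, so a solution requires the RHS to be a perfect cube.
Strategy: iterate y from -40 to 40, compute RHS = 25·y³ − 17, and check whether it is a (positive or negative) perfect cube.
Check small values of y:
  y = 0: RHS = -17 is not a perfect cube.
  y = 1: RHS = 8 = (2)³ ⇒ x = 2 works.
  y = -1: RHS = -42 is not a perfect cube.
  y = 2: RHS = 183 is not a perfect cube.
  y = -2: RHS = -217 is not a perfect cube.
  y = 3: RHS = 658 is not a perfect cube.
  y = -3: RHS = -692 is not a perfect cube.
Continuing the search up to |y| = 40 finds no further solutions beyond those listed.
Collected solutions: (2, 1).

Solutions (with |y| ≤ 40): (2, 1).


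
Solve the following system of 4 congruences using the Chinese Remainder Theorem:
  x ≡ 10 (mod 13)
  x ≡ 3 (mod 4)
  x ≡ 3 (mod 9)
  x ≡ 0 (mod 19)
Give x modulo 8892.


Product of moduli M = 13 · 4 · 9 · 19 = 8892.
Merge one congruence at a time:
  Start: x ≡ 10 (mod 13).
  Combine with x ≡ 3 (mod 4); new modulus lcm = 52.
    Write x = 10 + 13·t and substitute into x ≡ 3 (mod 4): 13·t ≡ 3 − 10 = -7 (mod 4).
    Reduce coefficients mod 4: 1·t ≡ 1 (mod 4).
    So t ≡ 1 (mod 4).
    Then x = 10 + 13·1 = 23, valid modulo lcm(13, 4) = 52: x ≡ 23 (mod 52).
  Combine with x ≡ 3 (mod 9); new modulus lcm = 468.
    Write x = 23 + 52·t and substitute into x ≡ 3 (mod 9): 52·t ≡ 3 − 23 = -20 (mod 9).
    Reduce coefficients mod 9: 7·t ≡ 7 (mod 9).
    The inverse of 7 mod 9 is 4 (since 7·4 = 28 = 3·9 + 1), so t ≡ 4·7 = 28 ≡ 1 (mod 9).
    Then x = 23 + 52·1 = 75, valid modulo lcm(52, 9) = 468: x ≡ 75 (mod 468).
  Combine with x ≡ 0 (mod 19); new modulus lcm = 8892.
    Write x = 75 + 468·t and substitute into x ≡ 0 (mod 19): 468·t ≡ 0 − 75 = -75 (mod 19).
    Reduce coefficients mod 19: 12·t ≡ 1 (mod 19).
    The inverse of 12 mod 19 is 8 (since 12·8 = 96 = 5·19 + 1), so t ≡ 8·1 = 8 ≡ 8 (mod 19).
    Then x = 75 + 468·8 = 3819, valid modulo lcm(468, 19) = 8892: x ≡ 3819 (mod 8892).
Verify against each original: 3819 mod 13 = 10, 3819 mod 4 = 3, 3819 mod 9 = 3, 3819 mod 19 = 0.

x ≡ 3819 (mod 8892).


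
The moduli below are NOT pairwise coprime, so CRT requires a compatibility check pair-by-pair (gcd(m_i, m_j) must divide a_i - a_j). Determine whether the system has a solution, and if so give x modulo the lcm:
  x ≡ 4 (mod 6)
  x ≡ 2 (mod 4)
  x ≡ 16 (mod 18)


Moduli 6, 4, 18 are not pairwise coprime, so CRT works modulo lcm(m_i) when all pairwise compatibility conditions hold.
Pairwise compatibility: gcd(m_i, m_j) must divide a_i - a_j for every pair.
Merge one congruence at a time:
  Start: x ≡ 4 (mod 6).
  Combine with x ≡ 2 (mod 4): gcd(6, 4) = 2; 2 - 4 = -2, which IS divisible by 2, so compatible.
    Write x = 4 + 6·t and substitute into x ≡ 2 (mod 4): 6·t ≡ 2 − 4 = -2 (mod 4).
    Divide the congruence (and modulus) by g = 2: 3·t ≡ -1 (mod 2).
    Reduce coefficients mod 2: 1·t ≡ 1 (mod 2).
    So t ≡ 1 (mod 2).
    Then x = 4 + 6·1 = 10, valid modulo lcm(6, 4) = 12: x ≡ 10 (mod 12).
  Combine with x ≡ 16 (mod 18): gcd(12, 18) = 6; 16 - 10 = 6, which IS divisible by 6, so compatible.
    Write x = 10 + 12·t and substitute into x ≡ 16 (mod 18): 12·t ≡ 16 − 10 = 6 (mod 18).
    Divide the congruence (and modulus) by g = 6: 2·t ≡ 1 (mod 3).
    The inverse of 2 mod 3 is 2 (since 2·2 = 4 = 1·3 + 1), so t ≡ 2·1 = 2 ≡ 2 (mod 3).
    Then x = 10 + 12·2 = 34, valid modulo lcm(12, 18) = 36: x ≡ 34 (mod 36).
Verify: 34 mod 6 = 4, 34 mod 4 = 2, 34 mod 18 = 16.

x ≡ 34 (mod 36).


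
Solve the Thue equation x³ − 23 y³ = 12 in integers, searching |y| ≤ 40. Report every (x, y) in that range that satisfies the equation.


The equation is x³ - 23y³ = 12. For fixed y, x³ = 23·y³ + 12, so a solution requires the RHS to be a perfect cube.
Strategy: iterate y from -40 to 40, compute RHS = 23·y³ + 12, and check whether it is a (positive or negative) perfect cube.
Check small values of y:
  y = 0: RHS = 12 is not a perfect cube.
  y = 1: RHS = 35 is not a perfect cube.
  y = -1: RHS = -11 is not a perfect cube.
  y = 2: RHS = 196 is not a perfect cube.
  y = -2: RHS = -172 is not a perfect cube.
  y = 3: RHS = 633 is not a perfect cube.
  y = -3: RHS = -609 is not a perfect cube.
Continuing the search up to |y| = 40 finds no solutions either.
No (x, y) in the scanned range satisfies the equation.

No integer solutions with |y| ≤ 40.


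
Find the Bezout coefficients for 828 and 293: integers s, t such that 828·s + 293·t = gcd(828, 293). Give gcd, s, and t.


Euclidean algorithm on (828, 293) — divide until remainder is 0:
  828 = 2 · 293 + 242
  293 = 1 · 242 + 51
  242 = 4 · 51 + 38
  51 = 1 · 38 + 13
  38 = 2 · 13 + 12
  13 = 1 · 12 + 1
  12 = 12 · 1 + 0
gcd(828, 293) = 1.
Track Bezout coefficients alongside the remainders: start with r₀ = 828 = a·1 + b·0 (s = 1, t = 0) and r₁ = 293 = a·0 + b·1 (s = 0, t = 1); each new remainder r_{k+1} = r_{k-1} − q_k·r_k inherits s_{k+1} = s_{k-1} − q_k·s_k, t_{k+1} = t_{k-1} − q_k·t_k, so r_k = a·s_k + b·t_k at every step:
  q = 2: r = 242, s = 1 − 2·0 = 1, t = 0 − 2·1 = -2  (check: 828·1 + 293·(-2) = 242)
  q = 1: r = 51, s = 0 − 1·1 = -1, t = 1 − 1·(-2) = 3  (check: 828·(-1) + 293·3 = 51)
  q = 4: r = 38, s = 1 − 4·(-1) = 5, t = -2 − 4·3 = -14  (check: 828·5 + 293·(-14) = 38)
  q = 1: r = 13, s = -1 − 1·5 = -6, t = 3 − 1·(-14) = 17  (check: 828·(-6) + 293·17 = 13)
  q = 2: r = 12, s = 5 − 2·(-6) = 17, t = -14 − 2·17 = -48  (check: 828·17 + 293·(-48) = 12)
  q = 1: r = 1, s = -6 − 1·17 = -23, t = 17 − 1·(-48) = 65  (check: 828·(-23) + 293·65 = 1)
The row with r = 1 (the gcd) gives the Bezout coefficients s = -23, t = 65.
Result: 828 · (-23) + 293 · (65) = 1.

gcd(828, 293) = 1; s = -23, t = 65 (check: 828·(-23) + 293·65 = 1).


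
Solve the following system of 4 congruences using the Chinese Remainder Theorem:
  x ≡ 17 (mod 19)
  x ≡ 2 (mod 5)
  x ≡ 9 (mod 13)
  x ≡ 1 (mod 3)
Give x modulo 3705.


Product of moduli M = 19 · 5 · 13 · 3 = 3705.
Merge one congruence at a time:
  Start: x ≡ 17 (mod 19).
  Combine with x ≡ 2 (mod 5); new modulus lcm = 95.
    Write x = 17 + 19·t and substitute into x ≡ 2 (mod 5): 19·t ≡ 2 − 17 = -15 (mod 5).
    Reduce coefficients mod 5: 4·t ≡ 0 (mod 5).
    The inverse of 4 mod 5 is 4 (since 4·4 = 16 = 3·5 + 1), so t ≡ 4·0 = 0 ≡ 0 (mod 5).
    Then x = 17 + 19·0 = 17, valid modulo lcm(19, 5) = 95: x ≡ 17 (mod 95).
  Combine with x ≡ 9 (mod 13); new modulus lcm = 1235.
    Write x = 17 + 95·t and substitute into x ≡ 9 (mod 13): 95·t ≡ 9 − 17 = -8 (mod 13).
    Reduce coefficients mod 13: 4·t ≡ 5 (mod 13).
    The inverse of 4 mod 13 is 10 (since 4·10 = 40 = 3·13 + 1), so t ≡ 10·5 = 50 ≡ 11 (mod 13).
    Then x = 17 + 95·11 = 1062, valid modulo lcm(95, 13) = 1235: x ≡ 1062 (mod 1235).
  Combine with x ≡ 1 (mod 3); new modulus lcm = 3705.
    Write x = 1062 + 1235·t and substitute into x ≡ 1 (mod 3): 1235·t ≡ 1 − 1062 = -1061 (mod 3).
    Reduce coefficients mod 3: 2·t ≡ 1 (mod 3).
    The inverse of 2 mod 3 is 2 (since 2·2 = 4 = 1·3 + 1), so t ≡ 2·1 = 2 ≡ 2 (mod 3).
    Then x = 1062 + 1235·2 = 3532, valid modulo lcm(1235, 3) = 3705: x ≡ 3532 (mod 3705).
Verify against each original: 3532 mod 19 = 17, 3532 mod 5 = 2, 3532 mod 13 = 9, 3532 mod 3 = 1.

x ≡ 3532 (mod 3705).


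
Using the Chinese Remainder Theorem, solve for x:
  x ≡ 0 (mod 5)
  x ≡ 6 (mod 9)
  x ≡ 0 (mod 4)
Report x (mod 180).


Moduli 5, 9, 4 are pairwise coprime; by CRT there is a unique solution modulo M = 5 · 9 · 4 = 180.
Solve pairwise, accumulating the modulus:
  Start with x ≡ 0 (mod 5).
  Combine with x ≡ 6 (mod 9): since gcd(5, 9) = 1, we get a unique residue mod 45.
    Write x = 0 + 5·t and substitute into x ≡ 6 (mod 9): 5·t ≡ 6 − 0 = 6 (mod 9).
    The inverse of 5 mod 9 is 2 (since 5·2 = 10 = 1·9 + 1), so t ≡ 2·6 = 12 ≡ 3 (mod 9).
    Then x = 0 + 5·3 = 15, valid modulo lcm(5, 9) = 45: x ≡ 15 (mod 45).
  Combine with x ≡ 0 (mod 4): since gcd(45, 4) = 1, we get a unique residue mod 180.
    Write x = 15 + 45·t and substitute into x ≡ 0 (mod 4): 45·t ≡ 0 − 15 = -15 (mod 4).
    Reduce coefficients mod 4: 1·t ≡ 1 (mod 4).
    So t ≡ 1 (mod 4).
    Then x = 15 + 45·1 = 60, valid modulo lcm(45, 4) = 180: x ≡ 60 (mod 180).
Verify: 60 mod 5 = 0 ✓, 60 mod 9 = 6 ✓, 60 mod 4 = 0 ✓.

x ≡ 60 (mod 180).


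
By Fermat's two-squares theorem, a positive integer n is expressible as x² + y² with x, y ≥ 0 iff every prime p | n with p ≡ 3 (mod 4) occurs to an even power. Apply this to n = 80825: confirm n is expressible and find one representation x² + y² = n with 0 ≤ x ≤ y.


Step 1: Factor n = 80825 = 5^2 · 53 · 61.
Step 2: Check the mod-4 condition on each prime factor: 5 ≡ 1 (mod 4), exponent 2; 53 ≡ 1 (mod 4), exponent 1; 61 ≡ 1 (mod 4), exponent 1.
All primes ≡ 3 (mod 4) appear to even exponent (or don't appear), so by the two-squares theorem n IS expressible as a sum of two squares.
Step 3: Build a representation. Group n = k² · m with k = 5 and m = 53 · 61 = 3233 (a product of primes ≡ 1 (mod 4)); a representation of m scales to one of n via (k·x)² + (k·y)² = k²(x² + y²). Each prime p ≡ 1 (mod 4) is itself a sum of two squares; find a² by testing p − a² for a perfect square:
  53: 53 − 1² = 52, 53 − 2² = 49 = 7² ⇒ 53 = 2² + 7².
  61: 61 − 1² = 60, 61 − 2² = 57, 61 − 3² = 52, 61 − 4² = 45, 61 − 5² = 36 = 6² ⇒ 61 = 5² + 6².
  Combine using the Brahmagupta–Fibonacci identity (a² + b²)(c² + d²) = (ac − bd)² + (ad + bc)² = (ac + bd)² + (ad − bc)²:
  53 · 61 = 3233: from (2² + 7²)(5² + 6²), take (2·5 − 7·6, 2·6 + 7·5) = (10 − 42, 12 + 35) = (-32, 47); dropping signs (only squares matter) gives (32, 47); check 32² + 47² = 1024 + 2209 = 3233 ✓.
  Scale by k = 5: (5·32, 5·47) = (160, 235).
Step 4: Order so x ≤ y and verify: 160² + 235² = 25600 + 55225 = 80825 = n. ✓

n = 80825 = 160² + 235² (one valid representation with x ≤ y).


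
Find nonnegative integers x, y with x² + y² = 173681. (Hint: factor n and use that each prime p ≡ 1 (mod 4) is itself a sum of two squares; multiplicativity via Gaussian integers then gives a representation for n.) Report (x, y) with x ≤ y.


Step 1: Factor n = 173681 = 29 · 53 · 113.
Step 2: Check the mod-4 condition on each prime factor: 29 ≡ 1 (mod 4), exponent 1; 53 ≡ 1 (mod 4), exponent 1; 113 ≡ 1 (mod 4), exponent 1.
All primes ≡ 3 (mod 4) appear to even exponent (or don't appear), so by the two-squares theorem n IS expressible as a sum of two squares.
Step 3: Build a representation. Here n = 29 · 53 · 113 is a product of primes ≡ 1 (mod 4). Each prime p ≡ 1 (mod 4) is itself a sum of two squares; find a² by testing p − a² for a perfect square:
  29: 29 − 1² = 28, 29 − 2² = 25 = 5² ⇒ 29 = 2² + 5².
  53: 53 − 1² = 52, 53 − 2² = 49 = 7² ⇒ 53 = 2² + 7².
  113: 113 − 1² = 112, 113 − 2² = 109, 113 − 3² = 104, 113 − 4² = 97, 113 − 5² = 88, 113 − 6² = 77, 113 − 7² = 64 = 8² ⇒ 113 = 7² + 8².
  Combine using the Brahmagupta–Fibonacci identity (a² + b²)(c² + d²) = (ac − bd)² + (ad + bc)² = (ac + bd)² + (ad − bc)²:
  29 · 53 = 1537: from (2² + 5²)(2² + 7²), take (2·2 − 5·7, 2·7 + 5·2) = (4 − 35, 14 + 10) = (-31, 24); dropping signs (only squares matter) gives (31, 24); check 31² + 24² = 961 + 576 = 1537 ✓.
  1537 · 113 = 173681: from (31² + 24²)(7² + 8²), take (31·7 − 24·8, 31·8 + 24·7) = (217 − 192, 248 + 168) = (25, 416); check 25² + 416² = 625 + 173056 = 173681 ✓.
Step 4: Order so x ≤ y and verify: 25² + 416² = 625 + 173056 = 173681 = n. ✓

n = 173681 = 25² + 416² (one valid representation with x ≤ y).


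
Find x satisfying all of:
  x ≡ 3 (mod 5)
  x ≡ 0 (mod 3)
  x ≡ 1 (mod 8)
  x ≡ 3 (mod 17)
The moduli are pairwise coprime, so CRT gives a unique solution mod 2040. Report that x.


Product of moduli M = 5 · 3 · 8 · 17 = 2040.
Merge one congruence at a time:
  Start: x ≡ 3 (mod 5).
  Combine with x ≡ 0 (mod 3); new modulus lcm = 15.
    Write x = 3 + 5·t and substitute into x ≡ 0 (mod 3): 5·t ≡ 0 − 3 = -3 (mod 3).
    Reduce coefficients mod 3: 2·t ≡ 0 (mod 3).
    The inverse of 2 mod 3 is 2 (since 2·2 = 4 = 1·3 + 1), so t ≡ 2·0 = 0 ≡ 0 (mod 3).
    Then x = 3 + 5·0 = 3, valid modulo lcm(5, 3) = 15: x ≡ 3 (mod 15).
  Combine with x ≡ 1 (mod 8); new modulus lcm = 120.
    Write x = 3 + 15·t and substitute into x ≡ 1 (mod 8): 15·t ≡ 1 − 3 = -2 (mod 8).
    Reduce coefficients mod 8: 7·t ≡ 6 (mod 8).
    The inverse of 7 mod 8 is 7 (since 7·7 = 49 = 6·8 + 1), so t ≡ 7·6 = 42 ≡ 2 (mod 8).
    Then x = 3 + 15·2 = 33, valid modulo lcm(15, 8) = 120: x ≡ 33 (mod 120).
  Combine with x ≡ 3 (mod 17); new modulus lcm = 2040.
    Write x = 33 + 120·t and substitute into x ≡ 3 (mod 17): 120·t ≡ 3 − 33 = -30 (mod 17).
    Reduce coefficients mod 17: 1·t ≡ 4 (mod 17).
    So t ≡ 4 (mod 17).
    Then x = 33 + 120·4 = 513, valid modulo lcm(120, 17) = 2040: x ≡ 513 (mod 2040).
Verify against each original: 513 mod 5 = 3, 513 mod 3 = 0, 513 mod 8 = 1, 513 mod 17 = 3.

x ≡ 513 (mod 2040).


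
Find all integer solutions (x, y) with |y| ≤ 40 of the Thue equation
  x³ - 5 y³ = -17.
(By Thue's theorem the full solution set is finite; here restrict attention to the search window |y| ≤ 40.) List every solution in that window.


The equation is x³ - 5y³ = -17. For fixed y, x³ = 5·y³ − 17, so a solution requires the RHS to be a perfect cube.
Strategy: iterate y from -40 to 40, compute RHS = 5·y³ − 17, and check whether it is a (positive or negative) perfect cube.
Check small values of y:
  y = 0: RHS = -17 is not a perfect cube.
  y = 1: RHS = -12 is not a perfect cube.
  y = -1: RHS = -22 is not a perfect cube.
  y = 2: RHS = 23 is not a perfect cube.
  y = -2: RHS = -57 is not a perfect cube.
  y = 3: RHS = 118 is not a perfect cube.
  y = -3: RHS = -152 is not a perfect cube.
Continuing the search up to |y| = 40 finds no solutions either.
No (x, y) in the scanned range satisfies the equation.

No integer solutions with |y| ≤ 40.


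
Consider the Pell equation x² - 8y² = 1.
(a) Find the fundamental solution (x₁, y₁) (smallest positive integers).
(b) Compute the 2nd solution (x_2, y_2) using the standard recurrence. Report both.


Step 1: Find the fundamental solution (x₁, y₁) of x² - 8y² = 1.
  Expand √8 as a continued fraction. a₀ = ⌊√8⌋ = 2; iterate m_{k+1} = d_k·a_k − m_k, d_{k+1} = (8 − m_{k+1}²)/d_k, a_{k+1} = ⌊(a₀ + m_{k+1})/d_{k+1}⌋ (starting m₀ = 0, d₀ = 1), with convergents p_k = a_k·p_{k-1} + p_{k-2}, q_k = a_k·q_{k-1} + q_{k-2} (p₋₁ = 1, q₋₁ = 0):
  k = 0: a₀ = 2; p₀/q₀ = 2/1; p₀² − 8·q₀² = 4 − 8 = -4.
  k = 1: m = 2, d = 4, a = ⌊(2 + 2)/4⌋ = 1; p/q = (1·2 + 1)/(1·1 + 0) = 3/1; p² − 8·q² = 9 − 8 = 1.
  The first convergent with p² − 8·q² = 1 gives the fundamental solution (x₁, y₁) = (3, 1).
Step 2: Apply the recurrence (x_{n+1}, y_{n+1}) = (x₁x_n + 8y₁y_n, x₁y_n + y₁x_n) repeatedly.
  From (x_1, y_1) = (3, 1): x_2 = 3·3 + 8·1·1 = 17; y_2 = 3·1 + 1·3 = 6.
Step 3: Verify x_2² - 8·y_2² = 289 - 288 = 1 (should be 1). ✓

(x_1, y_1) = (3, 1); (x_2, y_2) = (17, 6).


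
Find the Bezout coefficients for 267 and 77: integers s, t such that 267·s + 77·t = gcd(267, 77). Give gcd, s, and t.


Euclidean algorithm on (267, 77) — divide until remainder is 0:
  267 = 3 · 77 + 36
  77 = 2 · 36 + 5
  36 = 7 · 5 + 1
  5 = 5 · 1 + 0
gcd(267, 77) = 1.
Track Bezout coefficients alongside the remainders: start with r₀ = 267 = a·1 + b·0 (s = 1, t = 0) and r₁ = 77 = a·0 + b·1 (s = 0, t = 1); each new remainder r_{k+1} = r_{k-1} − q_k·r_k inherits s_{k+1} = s_{k-1} − q_k·s_k, t_{k+1} = t_{k-1} − q_k·t_k, so r_k = a·s_k + b·t_k at every step:
  q = 3: r = 36, s = 1 − 3·0 = 1, t = 0 − 3·1 = -3  (check: 267·1 + 77·(-3) = 36)
  q = 2: r = 5, s = 0 − 2·1 = -2, t = 1 − 2·(-3) = 7  (check: 267·(-2) + 77·7 = 5)
  q = 7: r = 1, s = 1 − 7·(-2) = 15, t = -3 − 7·7 = -52  (check: 267·15 + 77·(-52) = 1)
The row with r = 1 (the gcd) gives the Bezout coefficients s = 15, t = -52.
Result: 267 · (15) + 77 · (-52) = 1.

gcd(267, 77) = 1; s = 15, t = -52 (check: 267·15 + 77·(-52) = 1).


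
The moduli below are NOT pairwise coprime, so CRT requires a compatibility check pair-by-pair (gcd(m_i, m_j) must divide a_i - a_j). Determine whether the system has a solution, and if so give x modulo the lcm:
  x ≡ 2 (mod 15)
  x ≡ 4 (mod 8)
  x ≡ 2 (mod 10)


Moduli 15, 8, 10 are not pairwise coprime, so CRT works modulo lcm(m_i) when all pairwise compatibility conditions hold.
Pairwise compatibility: gcd(m_i, m_j) must divide a_i - a_j for every pair.
Merge one congruence at a time:
  Start: x ≡ 2 (mod 15).
  Combine with x ≡ 4 (mod 8): gcd(15, 8) = 1; 4 - 2 = 2, which IS divisible by 1, so compatible.
    Write x = 2 + 15·t and substitute into x ≡ 4 (mod 8): 15·t ≡ 4 − 2 = 2 (mod 8).
    Reduce coefficients mod 8: 7·t ≡ 2 (mod 8).
    The inverse of 7 mod 8 is 7 (since 7·7 = 49 = 6·8 + 1), so t ≡ 7·2 = 14 ≡ 6 (mod 8).
    Then x = 2 + 15·6 = 92, valid modulo lcm(15, 8) = 120: x ≡ 92 (mod 120).
  Combine with x ≡ 2 (mod 10): gcd(120, 10) = 10; 2 - 92 = -90, which IS divisible by 10, so compatible.
    Write x = 92 + 120·t and substitute into x ≡ 2 (mod 10): 120·t ≡ 2 − 92 = -90 (mod 10).
    Divide the congruence (and modulus) by g = 10: 12·t ≡ -9 (mod 1).
    Modulo 1 every t works; take t = 0.
    Then x = 92 + 120·0 = 92, valid modulo lcm(120, 10) = 120: x ≡ 92 (mod 120).
Verify: 92 mod 15 = 2, 92 mod 8 = 4, 92 mod 10 = 2.

x ≡ 92 (mod 120).


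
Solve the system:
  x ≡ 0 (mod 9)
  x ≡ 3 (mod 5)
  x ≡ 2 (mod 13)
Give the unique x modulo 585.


Moduli 9, 5, 13 are pairwise coprime; by CRT there is a unique solution modulo M = 9 · 5 · 13 = 585.
Solve pairwise, accumulating the modulus:
  Start with x ≡ 0 (mod 9).
  Combine with x ≡ 3 (mod 5): since gcd(9, 5) = 1, we get a unique residue mod 45.
    Write x = 0 + 9·t and substitute into x ≡ 3 (mod 5): 9·t ≡ 3 − 0 = 3 (mod 5).
    Reduce coefficients mod 5: 4·t ≡ 3 (mod 5).
    The inverse of 4 mod 5 is 4 (since 4·4 = 16 = 3·5 + 1), so t ≡ 4·3 = 12 ≡ 2 (mod 5).
    Then x = 0 + 9·2 = 18, valid modulo lcm(9, 5) = 45: x ≡ 18 (mod 45).
  Combine with x ≡ 2 (mod 13): since gcd(45, 13) = 1, we get a unique residue mod 585.
    Write x = 18 + 45·t and substitute into x ≡ 2 (mod 13): 45·t ≡ 2 − 18 = -16 (mod 13).
    Reduce coefficients mod 13: 6·t ≡ 10 (mod 13).
    The inverse of 6 mod 13 is 11 (since 6·11 = 66 = 5·13 + 1), so t ≡ 11·10 = 110 ≡ 6 (mod 13).
    Then x = 18 + 45·6 = 288, valid modulo lcm(45, 13) = 585: x ≡ 288 (mod 585).
Verify: 288 mod 9 = 0 ✓, 288 mod 5 = 3 ✓, 288 mod 13 = 2 ✓.

x ≡ 288 (mod 585).


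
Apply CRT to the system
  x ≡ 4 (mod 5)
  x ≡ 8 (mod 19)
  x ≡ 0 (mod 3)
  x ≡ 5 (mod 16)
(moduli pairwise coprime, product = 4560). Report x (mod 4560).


Product of moduli M = 5 · 19 · 3 · 16 = 4560.
Merge one congruence at a time:
  Start: x ≡ 4 (mod 5).
  Combine with x ≡ 8 (mod 19); new modulus lcm = 95.
    Write x = 4 + 5·t and substitute into x ≡ 8 (mod 19): 5·t ≡ 8 − 4 = 4 (mod 19).
    The inverse of 5 mod 19 is 4 (since 5·4 = 20 = 1·19 + 1), so t ≡ 4·4 = 16 ≡ 16 (mod 19).
    Then x = 4 + 5·16 = 84, valid modulo lcm(5, 19) = 95: x ≡ 84 (mod 95).
  Combine with x ≡ 0 (mod 3); new modulus lcm = 285.
    Write x = 84 + 95·t and substitute into x ≡ 0 (mod 3): 95·t ≡ 0 − 84 = -84 (mod 3).
    Reduce coefficients mod 3: 2·t ≡ 0 (mod 3).
    The inverse of 2 mod 3 is 2 (since 2·2 = 4 = 1·3 + 1), so t ≡ 2·0 = 0 ≡ 0 (mod 3).
    Then x = 84 + 95·0 = 84, valid modulo lcm(95, 3) = 285: x ≡ 84 (mod 285).
  Combine with x ≡ 5 (mod 16); new modulus lcm = 4560.
    Write x = 84 + 285·t and substitute into x ≡ 5 (mod 16): 285·t ≡ 5 − 84 = -79 (mod 16).
    Reduce coefficients mod 16: 13·t ≡ 1 (mod 16).
    The inverse of 13 mod 16 is 5 (since 13·5 = 65 = 4·16 + 1), so t ≡ 5·1 = 5 ≡ 5 (mod 16).
    Then x = 84 + 285·5 = 1509, valid modulo lcm(285, 16) = 4560: x ≡ 1509 (mod 4560).
Verify against each original: 1509 mod 5 = 4, 1509 mod 19 = 8, 1509 mod 3 = 0, 1509 mod 16 = 5.

x ≡ 1509 (mod 4560).


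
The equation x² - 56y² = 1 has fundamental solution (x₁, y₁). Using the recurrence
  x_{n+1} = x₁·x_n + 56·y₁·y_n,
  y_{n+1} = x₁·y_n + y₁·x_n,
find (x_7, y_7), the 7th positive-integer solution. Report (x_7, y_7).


Step 1: Find the fundamental solution (x₁, y₁) of x² - 56y² = 1.
  Expand √56 as a continued fraction. a₀ = ⌊√56⌋ = 7; iterate m_{k+1} = d_k·a_k − m_k, d_{k+1} = (56 − m_{k+1}²)/d_k, a_{k+1} = ⌊(a₀ + m_{k+1})/d_{k+1}⌋ (starting m₀ = 0, d₀ = 1), with convergents p_k = a_k·p_{k-1} + p_{k-2}, q_k = a_k·q_{k-1} + q_{k-2} (p₋₁ = 1, q₋₁ = 0):
  k = 0: a₀ = 7; p₀/q₀ = 7/1; p₀² − 56·q₀² = 49 − 56 = -7.
  k = 1: m = 7, d = 7, a = ⌊(7 + 7)/7⌋ = 2; p/q = (2·7 + 1)/(2·1 + 0) = 15/2; p² − 56·q² = 225 − 224 = 1.
  The first convergent with p² − 56·q² = 1 gives the fundamental solution (x₁, y₁) = (15, 2).
Step 2: Apply the recurrence (x_{n+1}, y_{n+1}) = (x₁x_n + 56y₁y_n, x₁y_n + y₁x_n) repeatedly.
  From (x_1, y_1) = (15, 2): x_2 = 15·15 + 56·2·2 = 449; y_2 = 15·2 + 2·15 = 60.
  From (x_2, y_2) = (449, 60): x_3 = 15·449 + 56·2·60 = 13455; y_3 = 15·60 + 2·449 = 1798.
  From (x_3, y_3) = (13455, 1798): x_4 = 15·13455 + 56·2·1798 = 403201; y_4 = 15·1798 + 2·13455 = 53880.
  From (x_4, y_4) = (403201, 53880): x_5 = 15·403201 + 56·2·53880 = 12082575; y_5 = 15·53880 + 2·403201 = 1614602.
  From (x_5, y_5) = (12082575, 1614602): x_6 = 15·12082575 + 56·2·1614602 = 362074049; y_6 = 15·1614602 + 2·12082575 = 48384180.
  From (x_6, y_6) = (362074049, 48384180): x_7 = 15·362074049 + 56·2·48384180 = 10850138895; y_7 = 15·48384180 + 2·362074049 = 1449910798.
Step 3: Verify x_7² - 56·y_7² = 117725514040791821025 - 117725514040791821024 = 1 (should be 1). ✓

(x_1, y_1) = (15, 2); (x_7, y_7) = (10850138895, 1449910798).
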